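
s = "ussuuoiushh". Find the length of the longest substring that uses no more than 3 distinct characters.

6

add u: window [u] (1 distinct), len 1
add s: window [u, s] (2 distinct), len 2
add s: window [u, s, s] (2 distinct), len 3
add u: window [u, s, s, u] (2 distinct), len 4
add u: window [u, s, s, u, u] (2 distinct), len 5
add o: window [u, s, s, u, u, o] (3 distinct), len 6
add i: window [u, u, o, i] (3 distinct), len 4
add u: window [u, u, o, i, u] (3 distinct), len 5
add s: window [i, u, s] (3 distinct), len 3
add h: window [u, s, h] (3 distinct), len 3
add h: window [u, s, h, h] (3 distinct), len 4
Longest length with ≤3 distinct: 6.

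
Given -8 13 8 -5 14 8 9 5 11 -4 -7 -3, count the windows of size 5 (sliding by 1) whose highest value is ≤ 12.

3

(-8, 13, 8, -5, 14) → max 14
(13, 8, -5, 14, 8) → max 14
(8, -5, 14, 8, 9) → max 14
(-5, 14, 8, 9, 5) → max 14
(14, 8, 9, 5, 11) → max 14
(8, 9, 5, 11, -4) → max 11  ≤ 12 ✓
(9, 5, 11, -4, -7) → max 11  ≤ 12 ✓
(5, 11, -4, -7, -3) → max 11  ≤ 12 ✓
3 windows satisfy the condition.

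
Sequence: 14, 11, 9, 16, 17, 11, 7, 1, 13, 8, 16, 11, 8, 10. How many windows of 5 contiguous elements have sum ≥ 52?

6

(14, 11, 9, 16, 17) → sum 67  ≥ 52 ✓
(11, 9, 16, 17, 11) → sum 64  ≥ 52 ✓
(9, 16, 17, 11, 7) → sum 60  ≥ 52 ✓
(16, 17, 11, 7, 1) → sum 52  ≥ 52 ✓
(17, 11, 7, 1, 13) → sum 49
(11, 7, 1, 13, 8) → sum 40
(7, 1, 13, 8, 16) → sum 45
(1, 13, 8, 16, 11) → sum 49
(13, 8, 16, 11, 8) → sum 56  ≥ 52 ✓
(8, 16, 11, 8, 10) → sum 53  ≥ 52 ✓
6 windows satisfy the condition.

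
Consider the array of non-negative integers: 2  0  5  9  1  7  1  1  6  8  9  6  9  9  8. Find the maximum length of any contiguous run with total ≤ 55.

→ 2: sum 2, len 1
→ 0: sum 2, len 2
→ 5: sum 7, len 3
→ 9: sum 16, len 4
→ 1: sum 17, len 5
→ 7: sum 24, len 6
→ 1: sum 25, len 7
→ 1: sum 26, len 8
→ 6: sum 32, len 9
→ 8: sum 40, len 10
→ 9: sum 49, len 11
→ 6: sum 55, len 12
→ 9 (dropped 2, 0, 5, 9): sum 48, len 9
→ 9 (dropped 1, 7): sum 49, len 8
→ 8 (dropped 1, 1): sum 55, len 7
Longest length seen: 12.

12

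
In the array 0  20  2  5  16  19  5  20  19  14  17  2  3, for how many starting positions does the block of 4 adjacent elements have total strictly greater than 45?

[0, 20, 2, 5] → sum 27
[20, 2, 5, 16] → sum 43
[2, 5, 16, 19] → sum 42
[5, 16, 19, 5] → sum 45
[16, 19, 5, 20] → sum 60  > 45 ✓
[19, 5, 20, 19] → sum 63  > 45 ✓
[5, 20, 19, 14] → sum 58  > 45 ✓
[20, 19, 14, 17] → sum 70  > 45 ✓
[19, 14, 17, 2] → sum 52  > 45 ✓
[14, 17, 2, 3] → sum 36
5 windows satisfy the condition.

5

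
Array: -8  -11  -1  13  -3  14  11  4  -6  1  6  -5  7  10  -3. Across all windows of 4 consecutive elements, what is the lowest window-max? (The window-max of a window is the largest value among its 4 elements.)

-8 -11 -1 13 → max 13
-11 -1 13 -3 → max 13
-1 13 -3 14 → max 14
13 -3 14 11 → max 14
-3 14 11 4 → max 14
14 11 4 -6 → max 14
11 4 -6 1 → max 11
4 -6 1 6 → max 6
-6 1 6 -5 → max 6
1 6 -5 7 → max 7
6 -5 7 10 → max 10
-5 7 10 -3 → max 10
Lowest of these is 6.

6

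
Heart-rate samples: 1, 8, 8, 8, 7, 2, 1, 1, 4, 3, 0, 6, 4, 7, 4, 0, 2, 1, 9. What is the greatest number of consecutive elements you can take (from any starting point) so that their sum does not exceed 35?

Extend to the right; shrink from the left whenever the sum exceeds 35:
[1] sum 1 len 1
[1, 8] sum 9 len 2
[1, 8, 8] sum 17 len 3
[1, 8, 8, 8] sum 25 len 4
[1, 8, 8, 8, 7] sum 32 len 5
[1, 8, 8, 8, 7, 2] sum 34 len 6
[1, 8, 8, 8, 7, 2, 1] sum 35 len 7
[8, 8, 8, 7, 2, 1, 1] sum 35 len 7
[8, 8, 7, 2, 1, 1, 4] sum 31 len 7
[8, 8, 7, 2, 1, 1, 4, 3] sum 34 len 8
[8, 8, 7, 2, 1, 1, 4, 3, 0] sum 34 len 9
[8, 7, 2, 1, 1, 4, 3, 0, 6] sum 32 len 9
[7, 2, 1, 1, 4, 3, 0, 6, 4] sum 28 len 9
[7, 2, 1, 1, 4, 3, 0, 6, 4, 7] sum 35 len 10
[2, 1, 1, 4, 3, 0, 6, 4, 7, 4] sum 32 len 10
[2, 1, 1, 4, 3, 0, 6, 4, 7, 4, 0] sum 32 len 11
[2, 1, 1, 4, 3, 0, 6, 4, 7, 4, 0, 2] sum 34 len 12
[2, 1, 1, 4, 3, 0, 6, 4, 7, 4, 0, 2, 1] sum 35 len 13
[0, 6, 4, 7, 4, 0, 2, 1, 9] sum 33 len 9
Longest length seen: 13.

13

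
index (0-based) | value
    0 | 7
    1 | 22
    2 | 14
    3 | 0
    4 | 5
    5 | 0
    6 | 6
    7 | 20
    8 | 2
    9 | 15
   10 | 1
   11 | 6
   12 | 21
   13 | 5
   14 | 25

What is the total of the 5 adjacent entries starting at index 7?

44

Elements at indices 7..11: 20, 2, 15, 1, 6
sum(20, 2, 15, 1, 6) = 44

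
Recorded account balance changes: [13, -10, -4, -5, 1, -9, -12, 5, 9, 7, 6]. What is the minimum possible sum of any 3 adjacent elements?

[13, -10, -4] → sum -1
[-10, -4, -5] → sum -19
[-4, -5, 1] → sum -8
[-5, 1, -9] → sum -13
[1, -9, -12] → sum -20
[-9, -12, 5] → sum -16
[-12, 5, 9] → sum 2
[5, 9, 7] → sum 21
[9, 7, 6] → sum 22
Minimum of these is -20.

-20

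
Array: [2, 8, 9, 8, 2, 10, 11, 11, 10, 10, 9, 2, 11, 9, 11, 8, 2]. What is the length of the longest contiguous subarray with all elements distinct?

5

add 2: [2] len 1
add 8: [2, 8] len 2
add 9: [2, 8, 9] len 3
add 8 (repeat 8, move left end past it): [9, 8] len 2
add 2: [9, 8, 2] len 3
add 10: [9, 8, 2, 10] len 4
add 11: [9, 8, 2, 10, 11] len 5
add 11 (repeat 11, move left end past it): [11] len 1
add 10: [11, 10] len 2
add 10 (repeat 10, move left end past it): [10] len 1
add 9: [10, 9] len 2
add 2: [10, 9, 2] len 3
add 11: [10, 9, 2, 11] len 4
add 9 (repeat 9, move left end past it): [2, 11, 9] len 3
add 11 (repeat 11, move left end past it): [9, 11] len 2
add 8: [9, 11, 8] len 3
add 2: [9, 11, 8, 2] len 4
Longest all-distinct length: 5.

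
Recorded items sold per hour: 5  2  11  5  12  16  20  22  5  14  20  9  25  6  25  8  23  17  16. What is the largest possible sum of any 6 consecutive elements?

104

(5, 2, 11, 5, 12, 16) → sum 51
(2, 11, 5, 12, 16, 20) → sum 66
(11, 5, 12, 16, 20, 22) → sum 86
(5, 12, 16, 20, 22, 5) → sum 80
(12, 16, 20, 22, 5, 14) → sum 89
(16, 20, 22, 5, 14, 20) → sum 97
(20, 22, 5, 14, 20, 9) → sum 90
(22, 5, 14, 20, 9, 25) → sum 95
(5, 14, 20, 9, 25, 6) → sum 79
(14, 20, 9, 25, 6, 25) → sum 99
(20, 9, 25, 6, 25, 8) → sum 93
(9, 25, 6, 25, 8, 23) → sum 96
(25, 6, 25, 8, 23, 17) → sum 104
(6, 25, 8, 23, 17, 16) → sum 95
Largest of these is 104.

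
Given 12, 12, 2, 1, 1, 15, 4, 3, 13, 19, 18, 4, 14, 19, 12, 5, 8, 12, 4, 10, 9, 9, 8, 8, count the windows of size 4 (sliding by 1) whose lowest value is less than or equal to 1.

5

12 12 2 1 → min 1  ≤ 1 ✓
12 2 1 1 → min 1  ≤ 1 ✓
2 1 1 15 → min 1  ≤ 1 ✓
1 1 15 4 → min 1  ≤ 1 ✓
1 15 4 3 → min 1  ≤ 1 ✓
15 4 3 13 → min 3
4 3 13 19 → min 3
3 13 19 18 → min 3
13 19 18 4 → min 4
19 18 4 14 → min 4
18 4 14 19 → min 4
4 14 19 12 → min 4
14 19 12 5 → min 5
19 12 5 8 → min 5
12 5 8 12 → min 5
5 8 12 4 → min 4
8 12 4 10 → min 4
12 4 10 9 → min 4
4 10 9 9 → min 4
10 9 9 8 → min 8
9 9 8 8 → min 8
5 windows satisfy the condition.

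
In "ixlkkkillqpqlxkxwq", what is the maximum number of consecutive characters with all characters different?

5

add i: [i] len 1
add x: [i, x] len 2
add l: [i, x, l] len 3
add k: [i, x, l, k] len 4
add k (repeat k, move left end past it): [k] len 1
add k (repeat k, move left end past it): [k] len 1
add i: [k, i] len 2
add l: [k, i, l] len 3
add l (repeat l, move left end past it): [l] len 1
add q: [l, q] len 2
add p: [l, q, p] len 3
add q (repeat q, move left end past it): [p, q] len 2
add l: [p, q, l] len 3
add x: [p, q, l, x] len 4
add k: [p, q, l, x, k] len 5
add x (repeat x, move left end past it): [k, x] len 2
add w: [k, x, w] len 3
add q: [k, x, w, q] len 4
Longest all-distinct length: 5.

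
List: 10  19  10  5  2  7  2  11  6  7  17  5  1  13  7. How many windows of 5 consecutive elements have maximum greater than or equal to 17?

7

[10, 19, 10, 5, 2] → max 19  ≥ 17 ✓
[19, 10, 5, 2, 7] → max 19  ≥ 17 ✓
[10, 5, 2, 7, 2] → max 10
[5, 2, 7, 2, 11] → max 11
[2, 7, 2, 11, 6] → max 11
[7, 2, 11, 6, 7] → max 11
[2, 11, 6, 7, 17] → max 17  ≥ 17 ✓
[11, 6, 7, 17, 5] → max 17  ≥ 17 ✓
[6, 7, 17, 5, 1] → max 17  ≥ 17 ✓
[7, 17, 5, 1, 13] → max 17  ≥ 17 ✓
[17, 5, 1, 13, 7] → max 17  ≥ 17 ✓
7 windows satisfy the condition.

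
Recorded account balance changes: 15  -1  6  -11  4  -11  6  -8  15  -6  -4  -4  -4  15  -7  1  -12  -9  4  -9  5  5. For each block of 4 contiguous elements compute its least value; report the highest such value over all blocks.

Each size-4 window and its min:
15 -1 6 -11 → min -11
-1 6 -11 4 → min -11
6 -11 4 -11 → min -11
-11 4 -11 6 → min -11
4 -11 6 -8 → min -11
-11 6 -8 15 → min -11
6 -8 15 -6 → min -8
-8 15 -6 -4 → min -8
15 -6 -4 -4 → min -6
-6 -4 -4 -4 → min -6
-4 -4 -4 15 → min -4
-4 -4 15 -7 → min -7
-4 15 -7 1 → min -7
15 -7 1 -12 → min -12
-7 1 -12 -9 → min -12
1 -12 -9 4 → min -12
-12 -9 4 -9 → min -12
-9 4 -9 5 → min -9
4 -9 5 5 → min -9
Highest of these is -4.

-4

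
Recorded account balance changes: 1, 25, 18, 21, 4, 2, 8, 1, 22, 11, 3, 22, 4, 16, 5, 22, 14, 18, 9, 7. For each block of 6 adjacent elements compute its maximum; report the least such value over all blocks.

21

Window maxs for each of the 15 positions:
[1, 25, 18, 21, 4, 2] → max 25
[25, 18, 21, 4, 2, 8] → max 25
[18, 21, 4, 2, 8, 1] → max 21
[21, 4, 2, 8, 1, 22] → max 22
[4, 2, 8, 1, 22, 11] → max 22
[2, 8, 1, 22, 11, 3] → max 22
[8, 1, 22, 11, 3, 22] → max 22
[1, 22, 11, 3, 22, 4] → max 22
[22, 11, 3, 22, 4, 16] → max 22
[11, 3, 22, 4, 16, 5] → max 22
[3, 22, 4, 16, 5, 22] → max 22
[22, 4, 16, 5, 22, 14] → max 22
[4, 16, 5, 22, 14, 18] → max 22
[16, 5, 22, 14, 18, 9] → max 22
[5, 22, 14, 18, 9, 7] → max 22
Least of these is 21.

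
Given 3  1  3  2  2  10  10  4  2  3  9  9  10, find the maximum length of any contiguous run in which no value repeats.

[3] len 1
[3, 1] len 2
[1, 3] len 2
[1, 3, 2] len 3
[2] len 1
[2, 10] len 2
[10] len 1
[10, 4] len 2
[10, 4, 2] len 3
[10, 4, 2, 3] len 4
[10, 4, 2, 3, 9] len 5
[9] len 1
[9, 10] len 2
Longest all-distinct length: 5.

5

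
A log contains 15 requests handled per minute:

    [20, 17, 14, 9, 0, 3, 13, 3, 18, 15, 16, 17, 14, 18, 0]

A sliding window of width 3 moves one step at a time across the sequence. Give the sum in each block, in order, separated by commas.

[20, 17, 14] → sum 51
[17, 14, 9] → sum 40
[14, 9, 0] → sum 23
[9, 0, 3] → sum 12
[0, 3, 13] → sum 16
[3, 13, 3] → sum 19
[13, 3, 18] → sum 34
[3, 18, 15] → sum 36
[18, 15, 16] → sum 49
[15, 16, 17] → sum 48
[16, 17, 14] → sum 47
[17, 14, 18] → sum 49
[14, 18, 0] → sum 32

51, 40, 23, 12, 16, 19, 34, 36, 49, 48, 47, 49, 32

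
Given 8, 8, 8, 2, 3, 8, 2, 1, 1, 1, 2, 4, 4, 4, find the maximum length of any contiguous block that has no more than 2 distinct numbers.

5

[8] 1 distinct, len 1
[8, 8] 1 distinct, len 2
[8, 8, 8] 1 distinct, len 3
[8, 8, 8, 2] 2 distinct, len 4
[2, 3] 2 distinct, len 2
[3, 8] 2 distinct, len 2
[8, 2] 2 distinct, len 2
[2, 1] 2 distinct, len 2
[2, 1, 1] 2 distinct, len 3
[2, 1, 1, 1] 2 distinct, len 4
[2, 1, 1, 1, 2] 2 distinct, len 5
[2, 4] 2 distinct, len 2
[2, 4, 4] 2 distinct, len 3
[2, 4, 4, 4] 2 distinct, len 4
Longest length with ≤2 distinct: 5.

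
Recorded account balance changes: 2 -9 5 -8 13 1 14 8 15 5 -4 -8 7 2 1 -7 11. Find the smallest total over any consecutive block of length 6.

[2, -9, 5, -8, 13, 1] → sum 4
[-9, 5, -8, 13, 1, 14] → sum 16
[5, -8, 13, 1, 14, 8] → sum 33
[-8, 13, 1, 14, 8, 15] → sum 43
[13, 1, 14, 8, 15, 5] → sum 56
[1, 14, 8, 15, 5, -4] → sum 39
[14, 8, 15, 5, -4, -8] → sum 30
[8, 15, 5, -4, -8, 7] → sum 23
[15, 5, -4, -8, 7, 2] → sum 17
[5, -4, -8, 7, 2, 1] → sum 3
[-4, -8, 7, 2, 1, -7] → sum -9
[-8, 7, 2, 1, -7, 11] → sum 6
Smallest of these is -9.

-9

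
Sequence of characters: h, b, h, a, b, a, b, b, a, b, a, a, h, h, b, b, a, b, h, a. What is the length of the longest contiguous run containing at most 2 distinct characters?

9

add h: window [h] (1 distinct), len 1
add b: window [h, b] (2 distinct), len 2
add h: window [h, b, h] (2 distinct), len 3
add a: window [h, a] (2 distinct), len 2
add b: window [a, b] (2 distinct), len 2
add a: window [a, b, a] (2 distinct), len 3
add b: window [a, b, a, b] (2 distinct), len 4
add b: window [a, b, a, b, b] (2 distinct), len 5
add a: window [a, b, a, b, b, a] (2 distinct), len 6
add b: window [a, b, a, b, b, a, b] (2 distinct), len 7
add a: window [a, b, a, b, b, a, b, a] (2 distinct), len 8
add a: window [a, b, a, b, b, a, b, a, a] (2 distinct), len 9
add h: window [a, a, h] (2 distinct), len 3
add h: window [a, a, h, h] (2 distinct), len 4
add b: window [h, h, b] (2 distinct), len 3
add b: window [h, h, b, b] (2 distinct), len 4
add a: window [b, b, a] (2 distinct), len 3
add b: window [b, b, a, b] (2 distinct), len 4
add h: window [b, h] (2 distinct), len 2
add a: window [h, a] (2 distinct), len 2
Longest length with ≤2 distinct: 9.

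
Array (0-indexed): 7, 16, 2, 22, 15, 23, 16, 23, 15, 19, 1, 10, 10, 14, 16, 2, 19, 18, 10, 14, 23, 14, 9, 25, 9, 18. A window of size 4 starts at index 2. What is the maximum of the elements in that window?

Elements at indices 2..5: 2, 22, 15, 23
max(2, 22, 15, 23) = 23

23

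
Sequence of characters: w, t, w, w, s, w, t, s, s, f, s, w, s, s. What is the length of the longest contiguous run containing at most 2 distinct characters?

add w: window [w] (1 distinct), len 1
add t: window [w, t] (2 distinct), len 2
add w: window [w, t, w] (2 distinct), len 3
add w: window [w, t, w, w] (2 distinct), len 4
add s: window [w, w, s] (2 distinct), len 3
add w: window [w, w, s, w] (2 distinct), len 4
add t: window [w, t] (2 distinct), len 2
add s: window [t, s] (2 distinct), len 2
add s: window [t, s, s] (2 distinct), len 3
add f: window [s, s, f] (2 distinct), len 3
add s: window [s, s, f, s] (2 distinct), len 4
add w: window [s, w] (2 distinct), len 2
add s: window [s, w, s] (2 distinct), len 3
add s: window [s, w, s, s] (2 distinct), len 4
Longest length with ≤2 distinct: 4.

4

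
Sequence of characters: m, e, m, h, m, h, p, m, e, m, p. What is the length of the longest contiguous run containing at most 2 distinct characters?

add m: window [m] (1 distinct), len 1
add e: window [m, e] (2 distinct), len 2
add m: window [m, e, m] (2 distinct), len 3
add h: window [m, h] (2 distinct), len 2
add m: window [m, h, m] (2 distinct), len 3
add h: window [m, h, m, h] (2 distinct), len 4
add p: window [h, p] (2 distinct), len 2
add m: window [p, m] (2 distinct), len 2
add e: window [m, e] (2 distinct), len 2
add m: window [m, e, m] (2 distinct), len 3
add p: window [m, p] (2 distinct), len 2
Longest length with ≤2 distinct: 4.

4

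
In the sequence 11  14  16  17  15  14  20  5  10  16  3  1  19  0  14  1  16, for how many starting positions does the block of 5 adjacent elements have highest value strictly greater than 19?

[11, 14, 16, 17, 15] → max 17
[14, 16, 17, 15, 14] → max 17
[16, 17, 15, 14, 20] → max 20  > 19 ✓
[17, 15, 14, 20, 5] → max 20  > 19 ✓
[15, 14, 20, 5, 10] → max 20  > 19 ✓
[14, 20, 5, 10, 16] → max 20  > 19 ✓
[20, 5, 10, 16, 3] → max 20  > 19 ✓
[5, 10, 16, 3, 1] → max 16
[10, 16, 3, 1, 19] → max 19
[16, 3, 1, 19, 0] → max 19
[3, 1, 19, 0, 14] → max 19
[1, 19, 0, 14, 1] → max 19
[19, 0, 14, 1, 16] → max 19
5 windows satisfy the condition.

5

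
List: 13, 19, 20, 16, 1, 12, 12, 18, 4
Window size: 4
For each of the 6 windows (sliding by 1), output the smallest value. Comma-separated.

13 19 20 16 → min 13
19 20 16 1 → min 1
20 16 1 12 → min 1
16 1 12 12 → min 1
1 12 12 18 → min 1
12 12 18 4 → min 4

13, 1, 1, 1, 1, 4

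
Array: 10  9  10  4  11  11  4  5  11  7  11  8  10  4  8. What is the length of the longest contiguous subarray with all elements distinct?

add 10: [10] len 1
add 9: [10, 9] len 2
add 10 (repeat 10, move left end past it): [9, 10] len 2
add 4: [9, 10, 4] len 3
add 11: [9, 10, 4, 11] len 4
add 11 (repeat 11, move left end past it): [11] len 1
add 4: [11, 4] len 2
add 5: [11, 4, 5] len 3
add 11 (repeat 11, move left end past it): [4, 5, 11] len 3
add 7: [4, 5, 11, 7] len 4
add 11 (repeat 11, move left end past it): [7, 11] len 2
add 8: [7, 11, 8] len 3
add 10: [7, 11, 8, 10] len 4
add 4: [7, 11, 8, 10, 4] len 5
add 8 (repeat 8, move left end past it): [10, 4, 8] len 3
Longest all-distinct length: 5.

5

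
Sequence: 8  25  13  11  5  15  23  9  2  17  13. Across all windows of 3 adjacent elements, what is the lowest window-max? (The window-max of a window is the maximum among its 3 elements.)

13

[8, 25, 13] → max 25
[25, 13, 11] → max 25
[13, 11, 5] → max 13
[11, 5, 15] → max 15
[5, 15, 23] → max 23
[15, 23, 9] → max 23
[23, 9, 2] → max 23
[9, 2, 17] → max 17
[2, 17, 13] → max 17
Lowest of these is 13.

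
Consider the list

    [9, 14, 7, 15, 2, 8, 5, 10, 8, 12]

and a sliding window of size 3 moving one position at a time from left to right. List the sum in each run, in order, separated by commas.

Sliding a size-3 window across the 10 values:
9 14 7 → sum 30
14 7 15 → sum 36
7 15 2 → sum 24
15 2 8 → sum 25
2 8 5 → sum 15
8 5 10 → sum 23
5 10 8 → sum 23
10 8 12 → sum 30

30, 36, 24, 25, 15, 23, 23, 30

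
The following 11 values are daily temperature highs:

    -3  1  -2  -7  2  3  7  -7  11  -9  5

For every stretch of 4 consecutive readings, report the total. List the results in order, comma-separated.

-11, -6, -4, 5, 5, 14, 2, 0

Sliding a size-4 window across the 11 values:
-3 1 -2 -7 → sum -11
1 -2 -7 2 → sum -6
-2 -7 2 3 → sum -4
-7 2 3 7 → sum 5
2 3 7 -7 → sum 5
3 7 -7 11 → sum 14
7 -7 11 -9 → sum 2
-7 11 -9 5 → sum 0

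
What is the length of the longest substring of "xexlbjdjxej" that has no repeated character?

[x] len 1
[x, e] len 2
[e, x] len 2
[e, x, l] len 3
[e, x, l, b] len 4
[e, x, l, b, j] len 5
[e, x, l, b, j, d] len 6
[d, j] len 2
[d, j, x] len 3
[d, j, x, e] len 4
[x, e, j] len 3
Longest all-distinct length: 6.

6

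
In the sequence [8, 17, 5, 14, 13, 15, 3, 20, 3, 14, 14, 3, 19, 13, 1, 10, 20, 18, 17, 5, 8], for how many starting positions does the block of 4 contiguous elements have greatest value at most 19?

[8, 17, 5, 14] → max 17  ≤ 19 ✓
[17, 5, 14, 13] → max 17  ≤ 19 ✓
[5, 14, 13, 15] → max 15  ≤ 19 ✓
[14, 13, 15, 3] → max 15  ≤ 19 ✓
[13, 15, 3, 20] → max 20
[15, 3, 20, 3] → max 20
[3, 20, 3, 14] → max 20
[20, 3, 14, 14] → max 20
[3, 14, 14, 3] → max 14  ≤ 19 ✓
[14, 14, 3, 19] → max 19  ≤ 19 ✓
[14, 3, 19, 13] → max 19  ≤ 19 ✓
[3, 19, 13, 1] → max 19  ≤ 19 ✓
[19, 13, 1, 10] → max 19  ≤ 19 ✓
[13, 1, 10, 20] → max 20
[1, 10, 20, 18] → max 20
[10, 20, 18, 17] → max 20
[20, 18, 17, 5] → max 20
[18, 17, 5, 8] → max 18  ≤ 19 ✓
10 windows satisfy the condition.

10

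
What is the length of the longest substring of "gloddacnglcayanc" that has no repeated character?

6

[g] len 1
[g, l] len 2
[g, l, o] len 3
[g, l, o, d] len 4
[d] len 1
[d, a] len 2
[d, a, c] len 3
[d, a, c, n] len 4
[d, a, c, n, g] len 5
[d, a, c, n, g, l] len 6
[n, g, l, c] len 4
[n, g, l, c, a] len 5
[n, g, l, c, a, y] len 6
[y, a] len 2
[y, a, n] len 3
[y, a, n, c] len 4
Longest all-distinct length: 6.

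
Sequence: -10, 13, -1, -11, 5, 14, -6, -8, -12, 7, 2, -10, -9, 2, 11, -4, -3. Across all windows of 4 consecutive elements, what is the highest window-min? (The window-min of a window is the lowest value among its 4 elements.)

-4

(-10, 13, -1, -11) → min -11
(13, -1, -11, 5) → min -11
(-1, -11, 5, 14) → min -11
(-11, 5, 14, -6) → min -11
(5, 14, -6, -8) → min -8
(14, -6, -8, -12) → min -12
(-6, -8, -12, 7) → min -12
(-8, -12, 7, 2) → min -12
(-12, 7, 2, -10) → min -12
(7, 2, -10, -9) → min -10
(2, -10, -9, 2) → min -10
(-10, -9, 2, 11) → min -10
(-9, 2, 11, -4) → min -9
(2, 11, -4, -3) → min -4
Highest of these is -4.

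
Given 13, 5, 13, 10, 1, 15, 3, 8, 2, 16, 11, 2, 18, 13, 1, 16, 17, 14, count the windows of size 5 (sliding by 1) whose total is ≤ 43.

6

[13, 5, 13, 10, 1] → sum 42  ≤ 43 ✓
[5, 13, 10, 1, 15] → sum 44
[13, 10, 1, 15, 3] → sum 42  ≤ 43 ✓
[10, 1, 15, 3, 8] → sum 37  ≤ 43 ✓
[1, 15, 3, 8, 2] → sum 29  ≤ 43 ✓
[15, 3, 8, 2, 16] → sum 44
[3, 8, 2, 16, 11] → sum 40  ≤ 43 ✓
[8, 2, 16, 11, 2] → sum 39  ≤ 43 ✓
[2, 16, 11, 2, 18] → sum 49
[16, 11, 2, 18, 13] → sum 60
[11, 2, 18, 13, 1] → sum 45
[2, 18, 13, 1, 16] → sum 50
[18, 13, 1, 16, 17] → sum 65
[13, 1, 16, 17, 14] → sum 61
6 windows satisfy the condition.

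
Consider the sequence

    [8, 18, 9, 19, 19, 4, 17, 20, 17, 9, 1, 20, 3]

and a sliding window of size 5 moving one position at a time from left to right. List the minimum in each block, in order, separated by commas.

[8, 18, 9, 19, 19] → min 8
[18, 9, 19, 19, 4] → min 4
[9, 19, 19, 4, 17] → min 4
[19, 19, 4, 17, 20] → min 4
[19, 4, 17, 20, 17] → min 4
[4, 17, 20, 17, 9] → min 4
[17, 20, 17, 9, 1] → min 1
[20, 17, 9, 1, 20] → min 1
[17, 9, 1, 20, 3] → min 1

8, 4, 4, 4, 4, 4, 1, 1, 1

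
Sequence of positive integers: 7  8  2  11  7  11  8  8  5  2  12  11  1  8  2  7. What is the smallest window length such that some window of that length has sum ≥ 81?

add 7: running sum 7 < 81
add 8: running sum 15 < 81
add 2: running sum 17 < 81
add 11: running sum 28 < 81
add 7: running sum 35 < 81
add 11: running sum 46 < 81
add 8: running sum 54 < 81
add 8: running sum 62 < 81
add 5: running sum 67 < 81
add 2: running sum 69 < 81
end 10: [7, 8, 2, 11, 7, 11, 8, 8, 5, 2, 12] sum 81, len 11
end 11: [8, 2, 11, 7, 11, 8, 8, 5, 2, 12, 11] sum 85, len 11
end 12: [8, 2, 11, 7, 11, 8, 8, 5, 2, 12, 11, 1] sum 86, len 12
end 13: [11, 7, 11, 8, 8, 5, 2, 12, 11, 1, 8] sum 84, len 11
end 14: [11, 7, 11, 8, 8, 5, 2, 12, 11, 1, 8, 2] sum 86, len 12
end 15: [7, 11, 8, 8, 5, 2, 12, 11, 1, 8, 2, 7] sum 82, len 12
Shortest qualifying length: 11.

11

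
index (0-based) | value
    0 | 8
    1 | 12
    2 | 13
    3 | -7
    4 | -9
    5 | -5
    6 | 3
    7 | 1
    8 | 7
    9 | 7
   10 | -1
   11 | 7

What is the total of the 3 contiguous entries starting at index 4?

Elements at indices 4..6: -9, -5, 3
sum(-9, -5, 3) = -11

-11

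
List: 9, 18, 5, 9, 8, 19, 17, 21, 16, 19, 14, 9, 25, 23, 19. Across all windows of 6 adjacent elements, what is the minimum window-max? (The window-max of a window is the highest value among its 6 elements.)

19

Each size-6 window and its max:
9 18 5 9 8 19 → max 19
18 5 9 8 19 17 → max 19
5 9 8 19 17 21 → max 21
9 8 19 17 21 16 → max 21
8 19 17 21 16 19 → max 21
19 17 21 16 19 14 → max 21
17 21 16 19 14 9 → max 21
21 16 19 14 9 25 → max 25
16 19 14 9 25 23 → max 25
19 14 9 25 23 19 → max 25
Minimum of these is 19.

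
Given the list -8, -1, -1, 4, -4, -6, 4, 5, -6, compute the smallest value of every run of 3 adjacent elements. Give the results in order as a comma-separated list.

-8, -1, -4, -6, -6, -6, -6

-8 -1 -1 → min -8
-1 -1 4 → min -1
-1 4 -4 → min -4
4 -4 -6 → min -6
-4 -6 4 → min -6
-6 4 5 → min -6
4 5 -6 → min -6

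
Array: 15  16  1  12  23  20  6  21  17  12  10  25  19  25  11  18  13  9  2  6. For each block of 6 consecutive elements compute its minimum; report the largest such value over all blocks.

11

15 16 1 12 23 20 → min 1
16 1 12 23 20 6 → min 1
1 12 23 20 6 21 → min 1
12 23 20 6 21 17 → min 6
23 20 6 21 17 12 → min 6
20 6 21 17 12 10 → min 6
6 21 17 12 10 25 → min 6
21 17 12 10 25 19 → min 10
17 12 10 25 19 25 → min 10
12 10 25 19 25 11 → min 10
10 25 19 25 11 18 → min 10
25 19 25 11 18 13 → min 11
19 25 11 18 13 9 → min 9
25 11 18 13 9 2 → min 2
11 18 13 9 2 6 → min 2
Largest of these is 11.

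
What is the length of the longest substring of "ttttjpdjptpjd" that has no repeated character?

[t] len 1
[t] len 1
[t] len 1
[t] len 1
[t, j] len 2
[t, j, p] len 3
[t, j, p, d] len 4
[p, d, j] len 3
[d, j, p] len 3
[d, j, p, t] len 4
[t, p] len 2
[t, p, j] len 3
[t, p, j, d] len 4
Longest all-distinct length: 4.

4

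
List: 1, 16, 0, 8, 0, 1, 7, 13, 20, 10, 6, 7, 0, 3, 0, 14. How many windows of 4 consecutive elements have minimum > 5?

3

1 16 0 8 → min 0
16 0 8 0 → min 0
0 8 0 1 → min 0
8 0 1 7 → min 0
0 1 7 13 → min 0
1 7 13 20 → min 1
7 13 20 10 → min 7  > 5 ✓
13 20 10 6 → min 6  > 5 ✓
20 10 6 7 → min 6  > 5 ✓
10 6 7 0 → min 0
6 7 0 3 → min 0
7 0 3 0 → min 0
0 3 0 14 → min 0
3 windows satisfy the condition.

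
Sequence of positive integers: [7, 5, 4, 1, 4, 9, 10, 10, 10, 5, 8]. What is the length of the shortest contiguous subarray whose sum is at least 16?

2

Extend right; whenever the sum reaches 16, record the length and shrink from the left:
add 7: running sum 7 < 16
add 5: running sum 12 < 16
end 2: [7, 5, 4] sum 16, len 3
end 3: [7, 5, 4, 1] sum 17, len 4
end 4: [7, 5, 4, 1, 4] sum 21, len 5
end 5: [4, 1, 4, 9] sum 18, len 4
end 6: [9, 10] sum 19, len 2
end 7: [10, 10] sum 20, len 2
end 8: [10, 10] sum 20, len 2
end 9: [10, 10, 5] sum 25, len 3
end 10: [10, 5, 8] sum 23, len 3
Shortest qualifying length: 2.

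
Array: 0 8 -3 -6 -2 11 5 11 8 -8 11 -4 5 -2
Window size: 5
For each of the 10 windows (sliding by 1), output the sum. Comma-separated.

(0, 8, -3, -6, -2) → sum -3
(8, -3, -6, -2, 11) → sum 8
(-3, -6, -2, 11, 5) → sum 5
(-6, -2, 11, 5, 11) → sum 19
(-2, 11, 5, 11, 8) → sum 33
(11, 5, 11, 8, -8) → sum 27
(5, 11, 8, -8, 11) → sum 27
(11, 8, -8, 11, -4) → sum 18
(8, -8, 11, -4, 5) → sum 12
(-8, 11, -4, 5, -2) → sum 2

-3, 8, 5, 19, 33, 27, 27, 18, 12, 2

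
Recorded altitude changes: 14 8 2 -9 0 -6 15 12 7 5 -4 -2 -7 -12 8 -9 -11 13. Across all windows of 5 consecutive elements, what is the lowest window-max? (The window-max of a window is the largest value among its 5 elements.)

5

Each size-5 window and its max:
14 8 2 -9 0 → max 14
8 2 -9 0 -6 → max 8
2 -9 0 -6 15 → max 15
-9 0 -6 15 12 → max 15
0 -6 15 12 7 → max 15
-6 15 12 7 5 → max 15
15 12 7 5 -4 → max 15
12 7 5 -4 -2 → max 12
7 5 -4 -2 -7 → max 7
5 -4 -2 -7 -12 → max 5
-4 -2 -7 -12 8 → max 8
-2 -7 -12 8 -9 → max 8
-7 -12 8 -9 -11 → max 8
-12 8 -9 -11 13 → max 13
Lowest of these is 5.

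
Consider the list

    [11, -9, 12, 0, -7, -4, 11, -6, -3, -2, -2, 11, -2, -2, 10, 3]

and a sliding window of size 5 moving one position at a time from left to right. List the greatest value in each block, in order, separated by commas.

12, 12, 12, 11, 11, 11, 11, 11, 11, 11, 11, 11

[11, -9, 12, 0, -7] → max 12
[-9, 12, 0, -7, -4] → max 12
[12, 0, -7, -4, 11] → max 12
[0, -7, -4, 11, -6] → max 11
[-7, -4, 11, -6, -3] → max 11
[-4, 11, -6, -3, -2] → max 11
[11, -6, -3, -2, -2] → max 11
[-6, -3, -2, -2, 11] → max 11
[-3, -2, -2, 11, -2] → max 11
[-2, -2, 11, -2, -2] → max 11
[-2, 11, -2, -2, 10] → max 11
[11, -2, -2, 10, 3] → max 11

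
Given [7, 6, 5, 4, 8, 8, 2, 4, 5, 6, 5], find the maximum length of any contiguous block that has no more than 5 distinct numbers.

10

Extend right; when distinct count exceeds 5, shrink from the left:
add 7: window [7] (1 distinct), len 1
add 6: window [7, 6] (2 distinct), len 2
add 5: window [7, 6, 5] (3 distinct), len 3
add 4: window [7, 6, 5, 4] (4 distinct), len 4
add 8: window [7, 6, 5, 4, 8] (5 distinct), len 5
add 8: window [7, 6, 5, 4, 8, 8] (5 distinct), len 6
add 2: window [6, 5, 4, 8, 8, 2] (5 distinct), len 6
add 4: window [6, 5, 4, 8, 8, 2, 4] (5 distinct), len 7
add 5: window [6, 5, 4, 8, 8, 2, 4, 5] (5 distinct), len 8
add 6: window [6, 5, 4, 8, 8, 2, 4, 5, 6] (5 distinct), len 9
add 5: window [6, 5, 4, 8, 8, 2, 4, 5, 6, 5] (5 distinct), len 10
Longest length with ≤5 distinct: 10.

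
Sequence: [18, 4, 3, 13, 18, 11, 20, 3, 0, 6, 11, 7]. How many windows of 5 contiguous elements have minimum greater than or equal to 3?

[18, 4, 3, 13, 18] → min 3  ≥ 3 ✓
[4, 3, 13, 18, 11] → min 3  ≥ 3 ✓
[3, 13, 18, 11, 20] → min 3  ≥ 3 ✓
[13, 18, 11, 20, 3] → min 3  ≥ 3 ✓
[18, 11, 20, 3, 0] → min 0
[11, 20, 3, 0, 6] → min 0
[20, 3, 0, 6, 11] → min 0
[3, 0, 6, 11, 7] → min 0
4 windows satisfy the condition.

4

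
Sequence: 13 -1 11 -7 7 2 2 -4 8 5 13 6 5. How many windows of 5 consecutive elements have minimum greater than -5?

5

13 -1 11 -7 7 → min -7
-1 11 -7 7 2 → min -7
11 -7 7 2 2 → min -7
-7 7 2 2 -4 → min -7
7 2 2 -4 8 → min -4  > -5 ✓
2 2 -4 8 5 → min -4  > -5 ✓
2 -4 8 5 13 → min -4  > -5 ✓
-4 8 5 13 6 → min -4  > -5 ✓
8 5 13 6 5 → min 5  > -5 ✓
5 windows satisfy the condition.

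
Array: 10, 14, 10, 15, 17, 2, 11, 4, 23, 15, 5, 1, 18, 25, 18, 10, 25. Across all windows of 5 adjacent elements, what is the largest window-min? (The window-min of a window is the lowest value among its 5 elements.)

10

10 14 10 15 17 → min 10
14 10 15 17 2 → min 2
10 15 17 2 11 → min 2
15 17 2 11 4 → min 2
17 2 11 4 23 → min 2
2 11 4 23 15 → min 2
11 4 23 15 5 → min 4
4 23 15 5 1 → min 1
23 15 5 1 18 → min 1
15 5 1 18 25 → min 1
5 1 18 25 18 → min 1
1 18 25 18 10 → min 1
18 25 18 10 25 → min 10
Largest of these is 10.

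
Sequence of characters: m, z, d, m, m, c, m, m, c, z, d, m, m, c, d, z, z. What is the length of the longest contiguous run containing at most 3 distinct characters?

add m: window [m] (1 distinct), len 1
add z: window [m, z] (2 distinct), len 2
add d: window [m, z, d] (3 distinct), len 3
add m: window [m, z, d, m] (3 distinct), len 4
add m: window [m, z, d, m, m] (3 distinct), len 5
add c: window [d, m, m, c] (3 distinct), len 4
add m: window [d, m, m, c, m] (3 distinct), len 5
add m: window [d, m, m, c, m, m] (3 distinct), len 6
add c: window [d, m, m, c, m, m, c] (3 distinct), len 7
add z: window [m, m, c, m, m, c, z] (3 distinct), len 7
add d: window [c, z, d] (3 distinct), len 3
add m: window [z, d, m] (3 distinct), len 3
add m: window [z, d, m, m] (3 distinct), len 4
add c: window [d, m, m, c] (3 distinct), len 4
add d: window [d, m, m, c, d] (3 distinct), len 5
add z: window [c, d, z] (3 distinct), len 3
add z: window [c, d, z, z] (3 distinct), len 4
Longest length with ≤3 distinct: 7.

7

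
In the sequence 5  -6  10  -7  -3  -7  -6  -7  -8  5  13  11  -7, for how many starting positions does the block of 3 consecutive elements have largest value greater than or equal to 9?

6

[5, -6, 10] → max 10  ≥ 9 ✓
[-6, 10, -7] → max 10  ≥ 9 ✓
[10, -7, -3] → max 10  ≥ 9 ✓
[-7, -3, -7] → max -3
[-3, -7, -6] → max -3
[-7, -6, -7] → max -6
[-6, -7, -8] → max -6
[-7, -8, 5] → max 5
[-8, 5, 13] → max 13  ≥ 9 ✓
[5, 13, 11] → max 13  ≥ 9 ✓
[13, 11, -7] → max 13  ≥ 9 ✓
6 windows satisfy the condition.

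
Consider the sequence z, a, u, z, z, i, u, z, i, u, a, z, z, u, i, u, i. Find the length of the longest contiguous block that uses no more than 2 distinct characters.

4

Extend right; when distinct count exceeds 2, shrink from the left:
add z: window [z] (1 distinct), len 1
add a: window [z, a] (2 distinct), len 2
add u: window [a, u] (2 distinct), len 2
add z: window [u, z] (2 distinct), len 2
add z: window [u, z, z] (2 distinct), len 3
add i: window [z, z, i] (2 distinct), len 3
add u: window [i, u] (2 distinct), len 2
add z: window [u, z] (2 distinct), len 2
add i: window [z, i] (2 distinct), len 2
add u: window [i, u] (2 distinct), len 2
add a: window [u, a] (2 distinct), len 2
add z: window [a, z] (2 distinct), len 2
add z: window [a, z, z] (2 distinct), len 3
add u: window [z, z, u] (2 distinct), len 3
add i: window [u, i] (2 distinct), len 2
add u: window [u, i, u] (2 distinct), len 3
add i: window [u, i, u, i] (2 distinct), len 4
Longest length with ≤2 distinct: 4.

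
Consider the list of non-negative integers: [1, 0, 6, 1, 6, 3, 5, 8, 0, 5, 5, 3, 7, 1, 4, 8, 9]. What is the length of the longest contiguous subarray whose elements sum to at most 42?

[1] sum 1 len 1
[1, 0] sum 1 len 2
[1, 0, 6] sum 7 len 3
[1, 0, 6, 1] sum 8 len 4
[1, 0, 6, 1, 6] sum 14 len 5
[1, 0, 6, 1, 6, 3] sum 17 len 6
[1, 0, 6, 1, 6, 3, 5] sum 22 len 7
[1, 0, 6, 1, 6, 3, 5, 8] sum 30 len 8
[1, 0, 6, 1, 6, 3, 5, 8, 0] sum 30 len 9
[1, 0, 6, 1, 6, 3, 5, 8, 0, 5] sum 35 len 10
[1, 0, 6, 1, 6, 3, 5, 8, 0, 5, 5] sum 40 len 11
[0, 6, 1, 6, 3, 5, 8, 0, 5, 5, 3] sum 42 len 11
[6, 3, 5, 8, 0, 5, 5, 3, 7] sum 42 len 9
[3, 5, 8, 0, 5, 5, 3, 7, 1] sum 37 len 9
[3, 5, 8, 0, 5, 5, 3, 7, 1, 4] sum 41 len 10
[8, 0, 5, 5, 3, 7, 1, 4, 8] sum 41 len 9
[0, 5, 5, 3, 7, 1, 4, 8, 9] sum 42 len 9
Longest length seen: 11.

11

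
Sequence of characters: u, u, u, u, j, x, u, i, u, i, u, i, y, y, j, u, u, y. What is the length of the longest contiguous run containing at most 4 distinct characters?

12

Extend right; when distinct count exceeds 4, shrink from the left:
[u] 1 distinct, len 1
[u, u] 1 distinct, len 2
[u, u, u] 1 distinct, len 3
[u, u, u, u] 1 distinct, len 4
[u, u, u, u, j] 2 distinct, len 5
[u, u, u, u, j, x] 3 distinct, len 6
[u, u, u, u, j, x, u] 3 distinct, len 7
[u, u, u, u, j, x, u, i] 4 distinct, len 8
[u, u, u, u, j, x, u, i, u] 4 distinct, len 9
[u, u, u, u, j, x, u, i, u, i] 4 distinct, len 10
[u, u, u, u, j, x, u, i, u, i, u] 4 distinct, len 11
[u, u, u, u, j, x, u, i, u, i, u, i] 4 distinct, len 12
[x, u, i, u, i, u, i, y] 4 distinct, len 8
[x, u, i, u, i, u, i, y, y] 4 distinct, len 9
[u, i, u, i, u, i, y, y, j] 4 distinct, len 9
[u, i, u, i, u, i, y, y, j, u] 4 distinct, len 10
[u, i, u, i, u, i, y, y, j, u, u] 4 distinct, len 11
[u, i, u, i, u, i, y, y, j, u, u, y] 4 distinct, len 12
Longest length with ≤4 distinct: 12.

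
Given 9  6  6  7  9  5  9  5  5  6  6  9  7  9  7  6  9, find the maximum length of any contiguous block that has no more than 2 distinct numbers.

5

add 9: window [9] (1 distinct), len 1
add 6: window [9, 6] (2 distinct), len 2
add 6: window [9, 6, 6] (2 distinct), len 3
add 7: window [6, 6, 7] (2 distinct), len 3
add 9: window [7, 9] (2 distinct), len 2
add 5: window [9, 5] (2 distinct), len 2
add 9: window [9, 5, 9] (2 distinct), len 3
add 5: window [9, 5, 9, 5] (2 distinct), len 4
add 5: window [9, 5, 9, 5, 5] (2 distinct), len 5
add 6: window [5, 5, 6] (2 distinct), len 3
add 6: window [5, 5, 6, 6] (2 distinct), len 4
add 9: window [6, 6, 9] (2 distinct), len 3
add 7: window [9, 7] (2 distinct), len 2
add 9: window [9, 7, 9] (2 distinct), len 3
add 7: window [9, 7, 9, 7] (2 distinct), len 4
add 6: window [7, 6] (2 distinct), len 2
add 9: window [6, 9] (2 distinct), len 2
Longest length with ≤2 distinct: 5.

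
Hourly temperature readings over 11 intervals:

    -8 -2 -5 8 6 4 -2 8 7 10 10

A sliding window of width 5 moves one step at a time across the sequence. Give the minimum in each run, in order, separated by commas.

Sliding a size-5 window across the 11 values:
[-8, -2, -5, 8, 6] → min -8
[-2, -5, 8, 6, 4] → min -5
[-5, 8, 6, 4, -2] → min -5
[8, 6, 4, -2, 8] → min -2
[6, 4, -2, 8, 7] → min -2
[4, -2, 8, 7, 10] → min -2
[-2, 8, 7, 10, 10] → min -2

-8, -5, -5, -2, -2, -2, -2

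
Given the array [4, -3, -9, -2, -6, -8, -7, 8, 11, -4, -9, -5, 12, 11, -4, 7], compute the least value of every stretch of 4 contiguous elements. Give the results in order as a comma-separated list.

-9, -9, -9, -8, -8, -8, -7, -9, -9, -9, -9, -5, -4

[4, -3, -9, -2] → min -9
[-3, -9, -2, -6] → min -9
[-9, -2, -6, -8] → min -9
[-2, -6, -8, -7] → min -8
[-6, -8, -7, 8] → min -8
[-8, -7, 8, 11] → min -8
[-7, 8, 11, -4] → min -7
[8, 11, -4, -9] → min -9
[11, -4, -9, -5] → min -9
[-4, -9, -5, 12] → min -9
[-9, -5, 12, 11] → min -9
[-5, 12, 11, -4] → min -5
[12, 11, -4, 7] → min -4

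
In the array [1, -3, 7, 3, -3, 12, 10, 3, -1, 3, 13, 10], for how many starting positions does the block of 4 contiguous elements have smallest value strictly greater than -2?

[1, -3, 7, 3] → min -3
[-3, 7, 3, -3] → min -3
[7, 3, -3, 12] → min -3
[3, -3, 12, 10] → min -3
[-3, 12, 10, 3] → min -3
[12, 10, 3, -1] → min -1  > -2 ✓
[10, 3, -1, 3] → min -1  > -2 ✓
[3, -1, 3, 13] → min -1  > -2 ✓
[-1, 3, 13, 10] → min -1  > -2 ✓
4 windows satisfy the condition.

4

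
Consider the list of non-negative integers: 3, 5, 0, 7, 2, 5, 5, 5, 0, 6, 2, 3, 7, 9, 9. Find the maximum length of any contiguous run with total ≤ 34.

9

add 3: [3] sum 3, len 1
add 5: [3, 5] sum 8, len 2
add 0: [3, 5, 0] sum 8, len 3
add 7: [3, 5, 0, 7] sum 15, len 4
add 2: [3, 5, 0, 7, 2] sum 17, len 5
add 5: [3, 5, 0, 7, 2, 5] sum 22, len 6
add 5: [3, 5, 0, 7, 2, 5, 5] sum 27, len 7
add 5: [3, 5, 0, 7, 2, 5, 5, 5] sum 32, len 8
add 0: [3, 5, 0, 7, 2, 5, 5, 5, 0] sum 32, len 9
add 6: [0, 7, 2, 5, 5, 5, 0, 6] sum 30, len 8
add 2: [0, 7, 2, 5, 5, 5, 0, 6, 2] sum 32, len 9
add 3: [2, 5, 5, 5, 0, 6, 2, 3] sum 28, len 8
add 7: [5, 5, 5, 0, 6, 2, 3, 7] sum 33, len 8
add 9: [5, 0, 6, 2, 3, 7, 9] sum 32, len 7
add 9: [2, 3, 7, 9, 9] sum 30, len 5
Longest length seen: 9.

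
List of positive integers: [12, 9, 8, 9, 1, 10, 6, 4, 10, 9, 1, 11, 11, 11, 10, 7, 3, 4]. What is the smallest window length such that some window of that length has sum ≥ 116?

add 12: running sum 12 < 116
add 9: running sum 21 < 116
add 8: running sum 29 < 116
add 9: running sum 38 < 116
add 1: running sum 39 < 116
add 10: running sum 49 < 116
add 6: running sum 55 < 116
add 4: running sum 59 < 116
add 10: running sum 69 < 116
add 9: running sum 78 < 116
add 1: running sum 79 < 116
add 11: running sum 90 < 116
add 11: running sum 101 < 116
add 11: running sum 112 < 116
end 14: [12, 9, 8, 9, 1, 10, 6, 4, 10, 9, 1, 11, 11, 11, 10] sum 122, len 15
end 15: [9, 8, 9, 1, 10, 6, 4, 10, 9, 1, 11, 11, 11, 10, 7] sum 117, len 15
end 16: [9, 8, 9, 1, 10, 6, 4, 10, 9, 1, 11, 11, 11, 10, 7, 3] sum 120, len 16
end 17: [9, 8, 9, 1, 10, 6, 4, 10, 9, 1, 11, 11, 11, 10, 7, 3, 4] sum 124, len 17
Shortest qualifying length: 15.

15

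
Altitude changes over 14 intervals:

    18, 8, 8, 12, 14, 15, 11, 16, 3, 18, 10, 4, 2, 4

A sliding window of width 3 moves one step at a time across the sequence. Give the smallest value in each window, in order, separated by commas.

8, 8, 8, 12, 11, 11, 3, 3, 3, 4, 2, 2

18 8 8 → min 8
8 8 12 → min 8
8 12 14 → min 8
12 14 15 → min 12
14 15 11 → min 11
15 11 16 → min 11
11 16 3 → min 3
16 3 18 → min 3
3 18 10 → min 3
18 10 4 → min 4
10 4 2 → min 2
4 2 4 → min 2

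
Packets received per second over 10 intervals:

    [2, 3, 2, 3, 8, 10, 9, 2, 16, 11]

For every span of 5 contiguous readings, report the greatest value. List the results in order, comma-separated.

8, 10, 10, 10, 16, 16

[2, 3, 2, 3, 8] → max 8
[3, 2, 3, 8, 10] → max 10
[2, 3, 8, 10, 9] → max 10
[3, 8, 10, 9, 2] → max 10
[8, 10, 9, 2, 16] → max 16
[10, 9, 2, 16, 11] → max 16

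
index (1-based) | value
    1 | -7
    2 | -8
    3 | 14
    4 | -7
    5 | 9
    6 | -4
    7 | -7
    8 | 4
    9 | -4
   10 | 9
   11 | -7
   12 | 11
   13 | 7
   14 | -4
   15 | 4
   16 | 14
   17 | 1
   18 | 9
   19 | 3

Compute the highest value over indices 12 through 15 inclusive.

11

Elements at indices 12..15: 11, 7, -4, 4
max(11, 7, -4, 4) = 11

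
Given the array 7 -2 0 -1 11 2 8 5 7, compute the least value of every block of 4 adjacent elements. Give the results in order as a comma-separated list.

7 -2 0 -1 → min -2
-2 0 -1 11 → min -2
0 -1 11 2 → min -1
-1 11 2 8 → min -1
11 2 8 5 → min 2
2 8 5 7 → min 2

-2, -2, -1, -1, 2, 2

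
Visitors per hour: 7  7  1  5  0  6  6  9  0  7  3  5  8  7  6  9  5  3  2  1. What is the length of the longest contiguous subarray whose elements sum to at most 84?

→ 7: sum 7, len 1
→ 7: sum 14, len 2
→ 1: sum 15, len 3
→ 5: sum 20, len 4
→ 0: sum 20, len 5
→ 6: sum 26, len 6
→ 6: sum 32, len 7
→ 9: sum 41, len 8
→ 0: sum 41, len 9
→ 7: sum 48, len 10
→ 3: sum 51, len 11
→ 5: sum 56, len 12
→ 8: sum 64, len 13
→ 7: sum 71, len 14
→ 6: sum 77, len 15
→ 9 (dropped 7): sum 79, len 15
→ 5: sum 84, len 16
→ 3 (dropped 7): sum 80, len 16
→ 2: sum 82, len 17
→ 1: sum 83, len 18
Longest length seen: 18.

18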